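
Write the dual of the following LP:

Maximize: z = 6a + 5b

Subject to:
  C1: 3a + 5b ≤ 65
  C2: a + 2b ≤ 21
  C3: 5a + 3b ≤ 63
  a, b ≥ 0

Primal max cᵀx s.t. Ax ≤ b, x ≥ 0  →  Dual min bᵀy s.t. Aᵀy ≥ c, y ≥ 0.

Minimize: z = 65y1 + 21y2 + 63y3

Subject to:
  3y1 + y2 + 5y3 ≥ 6
  5y1 + 2y2 + 3y3 ≥ 5
  y1, y2, y3 ≥ 0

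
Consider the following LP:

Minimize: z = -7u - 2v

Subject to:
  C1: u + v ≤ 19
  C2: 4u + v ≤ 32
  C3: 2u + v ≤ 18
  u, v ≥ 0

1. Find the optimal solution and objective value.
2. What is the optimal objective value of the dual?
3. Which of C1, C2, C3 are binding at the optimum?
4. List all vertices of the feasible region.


1. u = 7, v = 4, z = -57
2. -57
3. C2, C3
4. (0, 0), (8, 0), (7, 4), (0, 18)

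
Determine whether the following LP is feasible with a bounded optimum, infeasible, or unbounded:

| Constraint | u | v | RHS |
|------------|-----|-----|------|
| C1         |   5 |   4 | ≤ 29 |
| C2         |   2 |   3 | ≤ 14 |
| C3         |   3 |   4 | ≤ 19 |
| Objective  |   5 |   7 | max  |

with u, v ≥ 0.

Feasible with a bounded optimal solution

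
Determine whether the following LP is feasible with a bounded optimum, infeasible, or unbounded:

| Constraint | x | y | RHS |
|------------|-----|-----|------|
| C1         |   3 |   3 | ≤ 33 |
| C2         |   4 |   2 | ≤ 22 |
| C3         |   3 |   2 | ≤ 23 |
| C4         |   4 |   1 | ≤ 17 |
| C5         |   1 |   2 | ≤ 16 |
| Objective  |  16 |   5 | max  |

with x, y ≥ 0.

Feasible with a bounded optimal solution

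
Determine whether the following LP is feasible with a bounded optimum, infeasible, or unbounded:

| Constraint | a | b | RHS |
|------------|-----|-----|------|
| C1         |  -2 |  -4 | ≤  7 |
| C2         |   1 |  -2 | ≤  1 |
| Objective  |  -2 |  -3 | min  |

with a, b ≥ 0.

Unbounded (objective can decrease without bound)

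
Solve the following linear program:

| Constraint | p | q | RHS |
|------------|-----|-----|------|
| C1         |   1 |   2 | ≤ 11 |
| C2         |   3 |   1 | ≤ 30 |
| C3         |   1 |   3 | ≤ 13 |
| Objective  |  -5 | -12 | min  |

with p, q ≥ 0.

Evaluate the objective at each vertex of the feasible region:
  z(0, 0) = 0
  z(10, 0) = -50
  z(9.8, 0.6) = -56.2
  z(7, 2) = -59  ←
  z(0, 4.333) = -52
The minimum is at p = 7, q = 2.

p = 7, q = 2, z = -59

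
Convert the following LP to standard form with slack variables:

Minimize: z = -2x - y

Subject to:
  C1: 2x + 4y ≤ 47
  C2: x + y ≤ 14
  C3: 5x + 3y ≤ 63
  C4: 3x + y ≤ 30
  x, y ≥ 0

min z = -2x - y

s.t.
  2x + 4y + s1 = 47
  x + y + s2 = 14
  5x + 3y + s3 = 63
  3x + y + s4 = 30
  x, y, s1, s2, s3, s4 ≥ 0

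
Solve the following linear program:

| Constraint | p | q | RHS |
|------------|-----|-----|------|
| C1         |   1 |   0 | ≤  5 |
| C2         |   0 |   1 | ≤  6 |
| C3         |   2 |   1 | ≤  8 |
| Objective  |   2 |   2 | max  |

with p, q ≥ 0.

Evaluate the objective at each vertex of the feasible region:
  z(0, 0) = 0
  z(4, 0) = 8
  z(1, 6) = 14  ←
  z(0, 6) = 12
The maximum is at p = 1, q = 6.

p = 1, q = 6, z = 14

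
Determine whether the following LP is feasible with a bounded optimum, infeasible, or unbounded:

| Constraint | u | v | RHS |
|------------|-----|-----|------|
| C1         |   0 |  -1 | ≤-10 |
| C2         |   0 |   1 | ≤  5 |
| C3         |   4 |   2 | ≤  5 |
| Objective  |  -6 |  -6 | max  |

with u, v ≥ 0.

Infeasible (no feasible solution exists)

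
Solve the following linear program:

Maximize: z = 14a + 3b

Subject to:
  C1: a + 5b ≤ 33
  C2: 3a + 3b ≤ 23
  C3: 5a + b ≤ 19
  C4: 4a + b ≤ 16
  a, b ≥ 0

Evaluate the objective at each vertex of the feasible region:
  z(0, 0) = 0
  z(3.8, 0) = 53.2
  z(3, 4) = 54  ←
  z(2.778, 4.889) = 53.56
  z(1.333, 6.333) = 37.67
  z(0, 6.6) = 19.8
The maximum is at a = 3, b = 4.

a = 3, b = 4, z = 54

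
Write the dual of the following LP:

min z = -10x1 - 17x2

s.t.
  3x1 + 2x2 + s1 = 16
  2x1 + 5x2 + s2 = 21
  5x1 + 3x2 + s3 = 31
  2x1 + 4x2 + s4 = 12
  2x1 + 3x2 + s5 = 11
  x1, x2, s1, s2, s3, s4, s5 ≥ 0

Primal min cᵀx s.t. Ax ≤ b, x ≥ 0  →  Dual max −bᵀy s.t. Aᵀy ≥ −c, y ≥ 0.

Maximize: z = -16y1 - 21y2 - 31y3 - 12y4 - 11y5

Subject to:
  3y1 + 2y2 + 5y3 + 2y4 + 2y5 ≥ 10
  2y1 + 5y2 + 3y3 + 4y4 + 3y5 ≥ 17
  y1, y2, y3, y4, y5 ≥ 0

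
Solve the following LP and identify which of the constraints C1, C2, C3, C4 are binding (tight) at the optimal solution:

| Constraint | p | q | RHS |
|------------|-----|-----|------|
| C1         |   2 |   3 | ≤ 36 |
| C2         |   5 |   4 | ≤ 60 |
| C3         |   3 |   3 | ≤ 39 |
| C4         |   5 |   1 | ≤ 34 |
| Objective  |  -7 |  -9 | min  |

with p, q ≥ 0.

At p = 3, q = 10, compute slack b - a·x for each constraint:
  C1: 36 − 36 = 0  (binding)
  C2: 60 − 55 = 5  (slack)
  C3: 39 − 39 = 0  (binding)
  C4: 34 − 25 = 9  (slack)

Optimal: p = 3, q = 10
Binding: C1, C3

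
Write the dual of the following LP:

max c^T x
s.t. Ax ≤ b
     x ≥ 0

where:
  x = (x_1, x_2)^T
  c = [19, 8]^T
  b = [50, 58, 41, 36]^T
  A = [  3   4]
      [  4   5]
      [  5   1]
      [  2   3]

Primal max cᵀx s.t. Ax ≤ b, x ≥ 0  →  Dual min bᵀy s.t. Aᵀy ≥ c, y ≥ 0.

Minimize: z = 50y1 + 58y2 + 41y3 + 36y4

Subject to:
  3y1 + 4y2 + 5y3 + 2y4 ≥ 19
  4y1 + 5y2 + y3 + 3y4 ≥ 8
  y1, y2, y3, y4 ≥ 0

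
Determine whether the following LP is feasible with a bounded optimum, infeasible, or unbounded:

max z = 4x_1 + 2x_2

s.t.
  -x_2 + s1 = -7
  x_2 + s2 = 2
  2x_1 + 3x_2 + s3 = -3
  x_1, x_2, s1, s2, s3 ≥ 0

Infeasible (no feasible solution exists)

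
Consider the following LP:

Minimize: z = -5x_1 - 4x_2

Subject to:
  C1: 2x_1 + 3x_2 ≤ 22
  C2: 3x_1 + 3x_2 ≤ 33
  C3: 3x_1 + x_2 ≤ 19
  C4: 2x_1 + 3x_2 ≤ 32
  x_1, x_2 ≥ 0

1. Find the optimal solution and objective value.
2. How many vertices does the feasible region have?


1. x_1 = 5, x_2 = 4, z = -41
2. 4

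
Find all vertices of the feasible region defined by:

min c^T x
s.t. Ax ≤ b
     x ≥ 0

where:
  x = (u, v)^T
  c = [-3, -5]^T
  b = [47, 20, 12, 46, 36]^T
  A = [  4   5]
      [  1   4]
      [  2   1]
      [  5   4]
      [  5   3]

(0, 0), (6, 0), (4, 4), (0, 5)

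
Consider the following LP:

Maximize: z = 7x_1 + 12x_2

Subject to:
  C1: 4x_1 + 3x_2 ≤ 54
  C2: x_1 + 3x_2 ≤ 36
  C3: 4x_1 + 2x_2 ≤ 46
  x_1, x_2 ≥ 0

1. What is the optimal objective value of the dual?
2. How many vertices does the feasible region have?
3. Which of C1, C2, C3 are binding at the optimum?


1. 162
2. 5
3. C1, C2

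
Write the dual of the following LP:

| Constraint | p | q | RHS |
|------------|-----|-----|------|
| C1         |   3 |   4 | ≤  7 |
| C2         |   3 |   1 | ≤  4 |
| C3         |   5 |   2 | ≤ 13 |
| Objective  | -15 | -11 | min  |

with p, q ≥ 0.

Primal min cᵀx s.t. Ax ≤ b, x ≥ 0  →  Dual max −bᵀy s.t. Aᵀy ≥ −c, y ≥ 0.

Maximize: z = -7y1 - 4y2 - 13y3

Subject to:
  3y1 + 3y2 + 5y3 ≥ 15
  4y1 + y2 + 2y3 ≥ 11
  y1, y2, y3 ≥ 0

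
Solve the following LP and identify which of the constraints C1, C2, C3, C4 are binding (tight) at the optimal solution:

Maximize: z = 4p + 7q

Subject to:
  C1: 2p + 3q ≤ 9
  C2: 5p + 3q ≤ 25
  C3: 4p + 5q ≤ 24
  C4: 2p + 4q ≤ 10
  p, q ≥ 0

At p = 3, q = 1, compute slack b - a·x for each constraint:
  C1: 9 − 9 = 0  (binding)
  C2: 25 − 18 = 7  (slack)
  C3: 24 − 17 = 7  (slack)
  C4: 10 − 10 = 0  (binding)

Optimal: p = 3, q = 1
Binding: C1, C4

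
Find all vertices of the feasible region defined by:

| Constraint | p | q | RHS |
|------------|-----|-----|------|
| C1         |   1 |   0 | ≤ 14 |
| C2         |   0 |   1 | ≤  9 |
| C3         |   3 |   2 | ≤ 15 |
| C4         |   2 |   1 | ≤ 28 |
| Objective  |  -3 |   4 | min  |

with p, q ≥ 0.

(0, 0), (5, 0), (0, 7.5)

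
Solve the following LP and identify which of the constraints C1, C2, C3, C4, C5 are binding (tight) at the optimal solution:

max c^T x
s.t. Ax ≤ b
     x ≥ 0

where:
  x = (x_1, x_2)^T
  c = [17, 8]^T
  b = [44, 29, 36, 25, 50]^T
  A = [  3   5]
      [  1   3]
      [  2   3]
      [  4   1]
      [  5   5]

At x_1 = 5, x_2 = 5, compute slack b - a·x for each constraint:
  C1: 44 − 40 = 4  (slack)
  C2: 29 − 20 = 9  (slack)
  C3: 36 − 25 = 11  (slack)
  C4: 25 − 25 = 0  (binding)
  C5: 50 − 50 = 0  (binding)

Optimal: x_1 = 5, x_2 = 5
Binding: C4, C5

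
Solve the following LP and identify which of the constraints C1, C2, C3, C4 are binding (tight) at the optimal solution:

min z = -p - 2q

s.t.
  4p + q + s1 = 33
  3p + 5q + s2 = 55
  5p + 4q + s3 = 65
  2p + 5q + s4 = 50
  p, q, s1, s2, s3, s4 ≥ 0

At p = 5, q = 8, compute slack b - a·x for each constraint:
  C1: 33 − 28 = 5  (slack)
  C2: 55 − 55 = 0  (binding)
  C3: 65 − 57 = 8  (slack)
  C4: 50 − 50 = 0  (binding)

Optimal: p = 5, q = 8
Binding: C2, C4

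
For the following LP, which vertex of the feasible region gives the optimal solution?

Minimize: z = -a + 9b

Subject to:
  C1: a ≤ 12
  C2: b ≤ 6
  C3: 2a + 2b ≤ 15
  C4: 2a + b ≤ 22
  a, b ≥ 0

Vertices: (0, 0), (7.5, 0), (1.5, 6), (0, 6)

Evaluate the objective at each vertex of the feasible region:
  z(0, 0) = 0
  z(7.5, 0) = -7.5  ←
  z(1.5, 6) = 52.5
  z(0, 6) = 54
The minimum is at a = 7.5, b = 0.

(7.5, 0)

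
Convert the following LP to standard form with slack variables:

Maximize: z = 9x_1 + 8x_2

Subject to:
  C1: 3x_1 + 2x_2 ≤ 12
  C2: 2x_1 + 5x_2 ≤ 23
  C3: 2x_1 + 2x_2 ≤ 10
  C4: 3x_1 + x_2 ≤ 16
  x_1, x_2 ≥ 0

max z = 9x_1 + 8x_2

s.t.
  3x_1 + 2x_2 + s1 = 12
  2x_1 + 5x_2 + s2 = 23
  2x_1 + 2x_2 + s3 = 10
  3x_1 + x_2 + s4 = 16
  x_1, x_2, s1, s2, s3, s4 ≥ 0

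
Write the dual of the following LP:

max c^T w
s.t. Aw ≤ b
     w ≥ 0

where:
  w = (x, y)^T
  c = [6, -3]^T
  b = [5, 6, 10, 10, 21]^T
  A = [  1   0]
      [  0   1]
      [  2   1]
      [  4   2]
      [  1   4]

Primal max cᵀx s.t. Ax ≤ b, x ≥ 0  →  Dual min bᵀy s.t. Aᵀy ≥ c, y ≥ 0.

Minimize: z = 5y1 + 6y2 + 10y3 + 10y4 + 21y5

Subject to:
  y1 + 2y3 + 4y4 + y5 ≥ 6
  y2 + y3 + 2y4 + 4y5 ≥ -3
  y1, y2, y3, y4, y5 ≥ 0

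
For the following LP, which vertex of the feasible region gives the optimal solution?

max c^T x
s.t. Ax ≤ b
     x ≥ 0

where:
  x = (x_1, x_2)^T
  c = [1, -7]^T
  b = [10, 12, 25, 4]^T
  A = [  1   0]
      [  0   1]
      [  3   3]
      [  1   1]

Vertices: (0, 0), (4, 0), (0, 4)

Evaluate the objective at each vertex of the feasible region:
  z(0, 0) = 0
  z(4, 0) = 4  ←
  z(0, 4) = -28
The maximum is at x_1 = 4, x_2 = 0.

(4, 0)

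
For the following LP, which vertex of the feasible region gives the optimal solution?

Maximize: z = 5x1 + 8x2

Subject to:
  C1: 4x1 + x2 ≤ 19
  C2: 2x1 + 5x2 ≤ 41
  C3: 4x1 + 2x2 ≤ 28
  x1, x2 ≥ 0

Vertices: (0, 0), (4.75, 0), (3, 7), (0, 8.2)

Evaluate the objective at each vertex of the feasible region:
  z(0, 0) = 0
  z(4.75, 0) = 23.75
  z(3, 7) = 71  ←
  z(0, 8.2) = 65.6
The maximum is at x1 = 3, x2 = 7.

(3, 7)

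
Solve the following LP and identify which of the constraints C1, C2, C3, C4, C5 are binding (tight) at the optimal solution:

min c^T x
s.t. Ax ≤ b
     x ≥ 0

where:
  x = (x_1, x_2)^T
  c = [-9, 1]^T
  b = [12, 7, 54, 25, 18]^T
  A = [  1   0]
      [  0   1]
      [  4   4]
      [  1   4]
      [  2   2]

At x_1 = 9, x_2 = 0, compute slack b - a·x for each constraint:
  C1: 12 − 9 = 3  (slack)
  C2: 7 − 0 = 7  (slack)
  C3: 54 − 36 = 18  (slack)
  C4: 25 − 9 = 16  (slack)
  C5: 18 − 18 = 0  (binding)

Optimal: x_1 = 9, x_2 = 0
Binding: C5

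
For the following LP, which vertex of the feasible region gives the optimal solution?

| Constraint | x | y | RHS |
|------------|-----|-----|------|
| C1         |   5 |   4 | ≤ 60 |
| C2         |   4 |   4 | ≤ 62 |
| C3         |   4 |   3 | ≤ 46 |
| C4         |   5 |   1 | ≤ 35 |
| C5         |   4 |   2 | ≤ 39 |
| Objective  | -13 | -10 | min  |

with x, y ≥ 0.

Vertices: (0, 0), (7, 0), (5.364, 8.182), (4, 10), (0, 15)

Evaluate the objective at each vertex of the feasible region:
  z(0, 0) = 0
  z(7, 0) = -91
  z(5.364, 8.182) = -151.5
  z(4, 10) = -152  ←
  z(0, 15) = -150
The minimum is at x = 4, y = 10.

(4, 10)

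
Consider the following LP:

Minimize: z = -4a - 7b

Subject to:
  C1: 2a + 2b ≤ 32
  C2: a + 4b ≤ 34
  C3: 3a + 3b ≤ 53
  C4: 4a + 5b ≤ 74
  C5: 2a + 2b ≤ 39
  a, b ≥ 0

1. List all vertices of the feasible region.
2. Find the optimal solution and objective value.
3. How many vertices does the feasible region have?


1. (0, 0), (16, 0), (10, 6), (0, 8.5)
2. a = 10, b = 6, z = -82
3. 4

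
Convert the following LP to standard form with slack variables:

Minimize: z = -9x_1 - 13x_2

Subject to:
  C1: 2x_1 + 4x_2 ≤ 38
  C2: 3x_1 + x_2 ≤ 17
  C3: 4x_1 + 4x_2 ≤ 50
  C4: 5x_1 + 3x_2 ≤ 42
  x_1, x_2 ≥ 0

min z = -9x_1 - 13x_2

s.t.
  2x_1 + 4x_2 + s1 = 38
  3x_1 + x_2 + s2 = 17
  4x_1 + 4x_2 + s3 = 50
  5x_1 + 3x_2 + s4 = 42
  x_1, x_2, s1, s2, s3, s4 ≥ 0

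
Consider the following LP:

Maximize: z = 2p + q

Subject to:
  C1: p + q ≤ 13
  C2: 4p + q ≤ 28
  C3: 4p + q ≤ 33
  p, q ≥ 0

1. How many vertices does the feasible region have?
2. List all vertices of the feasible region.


1. 4
2. (0, 0), (7, 0), (5, 8), (0, 13)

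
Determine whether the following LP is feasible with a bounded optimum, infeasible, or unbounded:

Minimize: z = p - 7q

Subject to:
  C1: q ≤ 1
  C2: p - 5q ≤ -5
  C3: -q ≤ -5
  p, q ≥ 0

Infeasible (no feasible solution exists)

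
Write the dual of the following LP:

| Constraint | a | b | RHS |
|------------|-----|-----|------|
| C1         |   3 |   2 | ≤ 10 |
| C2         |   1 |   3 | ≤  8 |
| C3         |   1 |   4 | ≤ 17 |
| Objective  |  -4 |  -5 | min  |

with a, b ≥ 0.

Primal min cᵀx s.t. Ax ≤ b, x ≥ 0  →  Dual max −bᵀy s.t. Aᵀy ≥ −c, y ≥ 0.

Maximize: z = -10y1 - 8y2 - 17y3

Subject to:
  3y1 + y2 + y3 ≥ 4
  2y1 + 3y2 + 4y3 ≥ 5
  y1, y2, y3 ≥ 0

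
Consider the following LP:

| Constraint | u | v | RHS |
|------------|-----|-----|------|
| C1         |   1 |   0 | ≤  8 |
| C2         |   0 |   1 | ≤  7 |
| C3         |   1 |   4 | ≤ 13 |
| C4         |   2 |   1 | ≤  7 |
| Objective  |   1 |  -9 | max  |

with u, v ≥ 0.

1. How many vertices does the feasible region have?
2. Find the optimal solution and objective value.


1. 4
2. u = 3.5, v = 0, z = 3.5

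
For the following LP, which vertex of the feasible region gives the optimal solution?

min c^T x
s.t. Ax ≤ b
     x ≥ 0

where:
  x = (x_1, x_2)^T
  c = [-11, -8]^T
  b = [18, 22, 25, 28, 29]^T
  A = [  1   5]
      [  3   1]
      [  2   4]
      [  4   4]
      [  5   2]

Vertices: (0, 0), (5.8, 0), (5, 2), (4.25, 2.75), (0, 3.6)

Evaluate the objective at each vertex of the feasible region:
  z(0, 0) = 0
  z(5.8, 0) = -63.8
  z(5, 2) = -71  ←
  z(4.25, 2.75) = -68.75
  z(0, 3.6) = -28.8
The minimum is at x_1 = 5, x_2 = 2.

(5, 2)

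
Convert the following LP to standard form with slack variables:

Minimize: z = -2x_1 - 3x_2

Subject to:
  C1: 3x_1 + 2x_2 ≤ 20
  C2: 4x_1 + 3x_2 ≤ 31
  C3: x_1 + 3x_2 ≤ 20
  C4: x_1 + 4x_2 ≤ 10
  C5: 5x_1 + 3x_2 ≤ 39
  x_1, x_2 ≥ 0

min z = -2x_1 - 3x_2

s.t.
  3x_1 + 2x_2 + s1 = 20
  4x_1 + 3x_2 + s2 = 31
  x_1 + 3x_2 + s3 = 20
  x_1 + 4x_2 + s4 = 10
  5x_1 + 3x_2 + s5 = 39
  x_1, x_2, s1, s2, s3, s4, s5 ≥ 0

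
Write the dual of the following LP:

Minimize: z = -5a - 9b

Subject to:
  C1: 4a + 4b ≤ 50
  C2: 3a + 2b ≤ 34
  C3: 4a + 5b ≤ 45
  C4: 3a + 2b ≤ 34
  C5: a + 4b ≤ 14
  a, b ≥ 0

Primal min cᵀx s.t. Ax ≤ b, x ≥ 0  →  Dual max −bᵀy s.t. Aᵀy ≥ −c, y ≥ 0.

Maximize: z = -50y1 - 34y2 - 45y3 - 34y4 - 14y5

Subject to:
  4y1 + 3y2 + 4y3 + 3y4 + y5 ≥ 5
  4y1 + 2y2 + 5y3 + 2y4 + 4y5 ≥ 9
  y1, y2, y3, y4, y5 ≥ 0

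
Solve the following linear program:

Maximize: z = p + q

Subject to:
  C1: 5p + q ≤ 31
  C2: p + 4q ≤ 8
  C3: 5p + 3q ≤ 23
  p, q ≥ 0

Evaluate the objective at each vertex of the feasible region:
  z(0, 0) = 0
  z(4.6, 0) = 4.6
  z(4, 1) = 5  ←
  z(0, 2) = 2
The maximum is at p = 4, q = 1.

p = 4, q = 1, z = 5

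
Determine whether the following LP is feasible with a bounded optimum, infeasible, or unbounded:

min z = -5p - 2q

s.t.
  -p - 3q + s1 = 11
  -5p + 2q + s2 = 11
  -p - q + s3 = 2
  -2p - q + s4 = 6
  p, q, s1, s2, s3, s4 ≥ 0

Unbounded (objective can decrease without bound)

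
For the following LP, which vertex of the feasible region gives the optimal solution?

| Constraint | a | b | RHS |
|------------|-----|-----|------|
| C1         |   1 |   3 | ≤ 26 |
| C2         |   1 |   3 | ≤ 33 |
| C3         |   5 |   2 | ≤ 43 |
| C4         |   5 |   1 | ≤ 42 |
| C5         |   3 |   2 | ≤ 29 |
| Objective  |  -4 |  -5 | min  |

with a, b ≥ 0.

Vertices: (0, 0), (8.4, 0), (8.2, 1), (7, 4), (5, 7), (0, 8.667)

Evaluate the objective at each vertex of the feasible region:
  z(0, 0) = 0
  z(8.4, 0) = -33.6
  z(8.2, 1) = -37.8
  z(7, 4) = -48
  z(5, 7) = -55  ←
  z(0, 8.667) = -43.33
The minimum is at a = 5, b = 7.

(5, 7)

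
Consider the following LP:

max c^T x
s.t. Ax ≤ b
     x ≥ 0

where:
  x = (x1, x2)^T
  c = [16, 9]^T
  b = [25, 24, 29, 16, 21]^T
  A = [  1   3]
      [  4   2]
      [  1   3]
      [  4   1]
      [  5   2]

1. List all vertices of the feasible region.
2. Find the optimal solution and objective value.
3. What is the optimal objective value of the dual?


1. (0, 0), (4, 0), (3.667, 1.333), (1, 8), (0, 8.333)
2. x1 = 1, x2 = 8, z = 88
3. 88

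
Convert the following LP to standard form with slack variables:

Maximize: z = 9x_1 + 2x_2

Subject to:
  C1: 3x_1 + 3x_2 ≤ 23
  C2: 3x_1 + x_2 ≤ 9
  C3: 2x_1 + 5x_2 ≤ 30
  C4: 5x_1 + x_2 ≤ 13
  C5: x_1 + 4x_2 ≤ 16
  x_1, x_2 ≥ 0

max z = 9x_1 + 2x_2

s.t.
  3x_1 + 3x_2 + s1 = 23
  3x_1 + x_2 + s2 = 9
  2x_1 + 5x_2 + s3 = 30
  5x_1 + x_2 + s4 = 13
  x_1 + 4x_2 + s5 = 16
  x_1, x_2, s1, s2, s3, s4, s5 ≥ 0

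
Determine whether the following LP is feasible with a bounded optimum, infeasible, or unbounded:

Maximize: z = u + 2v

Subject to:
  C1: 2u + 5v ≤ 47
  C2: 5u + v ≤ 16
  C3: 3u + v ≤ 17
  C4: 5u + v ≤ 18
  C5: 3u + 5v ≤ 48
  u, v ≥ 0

Feasible with a bounded optimal solution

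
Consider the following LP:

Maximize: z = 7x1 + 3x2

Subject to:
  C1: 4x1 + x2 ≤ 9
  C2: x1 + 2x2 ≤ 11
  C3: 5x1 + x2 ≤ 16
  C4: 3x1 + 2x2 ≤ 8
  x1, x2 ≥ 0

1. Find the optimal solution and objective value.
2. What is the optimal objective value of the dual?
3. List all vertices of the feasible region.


1. x1 = 2, x2 = 1, z = 17
2. 17
3. (0, 0), (2.25, 0), (2, 1), (0, 4)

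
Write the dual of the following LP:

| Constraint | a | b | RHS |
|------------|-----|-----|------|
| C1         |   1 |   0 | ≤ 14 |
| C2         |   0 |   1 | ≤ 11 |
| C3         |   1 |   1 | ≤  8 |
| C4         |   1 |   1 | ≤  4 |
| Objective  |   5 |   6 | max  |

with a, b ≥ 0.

Primal max cᵀx s.t. Ax ≤ b, x ≥ 0  →  Dual min bᵀy s.t. Aᵀy ≥ c, y ≥ 0.

Minimize: z = 14y1 + 11y2 + 8y3 + 4y4

Subject to:
  y1 + y3 + y4 ≥ 5
  y2 + y3 + y4 ≥ 6
  y1, y2, y3, y4 ≥ 0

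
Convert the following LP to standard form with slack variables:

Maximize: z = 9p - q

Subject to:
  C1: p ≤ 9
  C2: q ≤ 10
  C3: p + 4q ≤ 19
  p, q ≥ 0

max z = 9p - q

s.t.
  p + s1 = 9
  q + s2 = 10
  p + 4q + s3 = 19
  p, q, s1, s2, s3 ≥ 0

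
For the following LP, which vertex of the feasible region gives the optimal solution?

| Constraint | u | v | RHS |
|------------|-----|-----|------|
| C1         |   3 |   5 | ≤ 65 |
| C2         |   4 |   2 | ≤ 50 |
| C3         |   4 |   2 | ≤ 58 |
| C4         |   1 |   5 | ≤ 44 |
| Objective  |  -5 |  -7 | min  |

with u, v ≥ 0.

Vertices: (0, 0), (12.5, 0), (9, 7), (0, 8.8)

Evaluate the objective at each vertex of the feasible region:
  z(0, 0) = 0
  z(12.5, 0) = -62.5
  z(9, 7) = -94  ←
  z(0, 8.8) = -61.6
The minimum is at u = 9, v = 7.

(9, 7)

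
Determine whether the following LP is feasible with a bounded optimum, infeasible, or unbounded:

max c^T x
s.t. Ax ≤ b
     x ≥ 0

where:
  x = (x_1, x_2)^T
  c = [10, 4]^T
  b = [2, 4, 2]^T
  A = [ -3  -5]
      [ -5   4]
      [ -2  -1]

Unbounded (objective can increase without bound)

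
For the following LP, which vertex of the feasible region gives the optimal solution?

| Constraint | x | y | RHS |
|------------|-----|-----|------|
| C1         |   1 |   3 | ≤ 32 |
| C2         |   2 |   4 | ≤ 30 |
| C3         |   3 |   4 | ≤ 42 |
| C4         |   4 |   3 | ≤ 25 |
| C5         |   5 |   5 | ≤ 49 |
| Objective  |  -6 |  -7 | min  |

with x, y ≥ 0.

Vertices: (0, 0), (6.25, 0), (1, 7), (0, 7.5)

Evaluate the objective at each vertex of the feasible region:
  z(0, 0) = 0
  z(6.25, 0) = -37.5
  z(1, 7) = -55  ←
  z(0, 7.5) = -52.5
The minimum is at x = 1, y = 7.

(1, 7)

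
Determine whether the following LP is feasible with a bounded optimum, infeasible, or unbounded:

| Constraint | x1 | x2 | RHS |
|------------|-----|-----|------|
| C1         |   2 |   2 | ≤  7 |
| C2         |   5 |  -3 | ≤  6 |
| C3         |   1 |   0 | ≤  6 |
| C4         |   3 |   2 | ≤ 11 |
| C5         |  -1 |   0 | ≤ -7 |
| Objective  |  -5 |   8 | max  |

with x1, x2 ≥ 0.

Infeasible (no feasible solution exists)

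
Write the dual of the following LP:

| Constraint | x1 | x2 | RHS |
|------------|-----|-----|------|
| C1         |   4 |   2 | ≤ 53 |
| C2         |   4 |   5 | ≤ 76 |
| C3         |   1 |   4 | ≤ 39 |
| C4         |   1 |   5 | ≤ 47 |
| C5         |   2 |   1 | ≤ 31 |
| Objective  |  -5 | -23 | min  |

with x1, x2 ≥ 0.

Primal min cᵀx s.t. Ax ≤ b, x ≥ 0  →  Dual max −bᵀy s.t. Aᵀy ≥ −c, y ≥ 0.

Maximize: z = -53y1 - 76y2 - 39y3 - 47y4 - 31y5

Subject to:
  4y1 + 4y2 + y3 + y4 + 2y5 ≥ 5
  2y1 + 5y2 + 4y3 + 5y4 + y5 ≥ 23
  y1, y2, y3, y4, y5 ≥ 0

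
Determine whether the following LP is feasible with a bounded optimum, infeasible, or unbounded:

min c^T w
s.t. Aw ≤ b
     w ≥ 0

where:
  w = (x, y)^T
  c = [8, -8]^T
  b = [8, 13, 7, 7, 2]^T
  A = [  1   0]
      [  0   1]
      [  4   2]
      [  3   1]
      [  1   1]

Feasible with a bounded optimal solution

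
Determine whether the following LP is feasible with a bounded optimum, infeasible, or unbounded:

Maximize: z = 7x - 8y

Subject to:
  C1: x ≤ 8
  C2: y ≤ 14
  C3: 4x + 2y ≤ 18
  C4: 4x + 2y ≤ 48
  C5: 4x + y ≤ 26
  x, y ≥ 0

Feasible with a bounded optimal solution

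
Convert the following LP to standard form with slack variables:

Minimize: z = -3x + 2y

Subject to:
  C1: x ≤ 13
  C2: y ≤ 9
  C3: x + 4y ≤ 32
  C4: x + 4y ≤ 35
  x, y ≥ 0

min z = -3x + 2y

s.t.
  x + s1 = 13
  y + s2 = 9
  x + 4y + s3 = 32
  x + 4y + s4 = 35
  x, y, s1, s2, s3, s4 ≥ 0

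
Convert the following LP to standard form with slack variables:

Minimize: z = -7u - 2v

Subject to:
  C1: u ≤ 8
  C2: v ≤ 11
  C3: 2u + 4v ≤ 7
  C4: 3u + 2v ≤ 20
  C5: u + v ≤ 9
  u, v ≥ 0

min z = -7u - 2v

s.t.
  u + s1 = 8
  v + s2 = 11
  2u + 4v + s3 = 7
  3u + 2v + s4 = 20
  u + v + s5 = 9
  u, v, s1, s2, s3, s4, s5 ≥ 0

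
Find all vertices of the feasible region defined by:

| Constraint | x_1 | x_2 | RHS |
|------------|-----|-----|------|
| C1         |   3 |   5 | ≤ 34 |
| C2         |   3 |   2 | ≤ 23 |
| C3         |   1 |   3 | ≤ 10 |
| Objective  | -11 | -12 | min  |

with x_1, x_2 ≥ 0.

(0, 0), (7.667, 0), (7, 1), (0, 3.333)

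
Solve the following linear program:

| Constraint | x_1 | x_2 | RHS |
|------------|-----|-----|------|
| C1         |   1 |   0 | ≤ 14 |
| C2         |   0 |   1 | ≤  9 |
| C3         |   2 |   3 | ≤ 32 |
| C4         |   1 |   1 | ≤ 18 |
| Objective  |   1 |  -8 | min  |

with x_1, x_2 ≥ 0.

Evaluate the objective at each vertex of the feasible region:
  z(0, 0) = 0
  z(14, 0) = 14
  z(14, 1.333) = 3.333
  z(2.5, 9) = -69.5
  z(0, 9) = -72  ←
The minimum is at x_1 = 0, x_2 = 9.

x_1 = 0, x_2 = 9, z = -72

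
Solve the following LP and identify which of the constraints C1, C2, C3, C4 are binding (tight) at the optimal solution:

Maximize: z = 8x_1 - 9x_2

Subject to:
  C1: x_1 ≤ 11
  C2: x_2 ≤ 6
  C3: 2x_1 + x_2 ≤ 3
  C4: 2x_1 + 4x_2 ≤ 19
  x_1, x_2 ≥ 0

At x_1 = 1.5, x_2 = 0, compute slack b - a·x for each constraint:
  C1: 11 − 1.5 = 9.5  (slack)
  C2: 6 − 0 = 6  (slack)
  C3: 3 − 3 = 0  (binding)
  C4: 19 − 3 = 16  (slack)

Optimal: x_1 = 1.5, x_2 = 0
Binding: C3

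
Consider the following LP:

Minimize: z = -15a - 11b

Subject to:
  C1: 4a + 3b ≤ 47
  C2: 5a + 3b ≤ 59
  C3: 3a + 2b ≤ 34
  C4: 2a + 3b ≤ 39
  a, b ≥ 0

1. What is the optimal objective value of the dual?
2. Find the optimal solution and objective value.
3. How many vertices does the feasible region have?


1. -175
2. a = 8, b = 5, z = -175
3. 5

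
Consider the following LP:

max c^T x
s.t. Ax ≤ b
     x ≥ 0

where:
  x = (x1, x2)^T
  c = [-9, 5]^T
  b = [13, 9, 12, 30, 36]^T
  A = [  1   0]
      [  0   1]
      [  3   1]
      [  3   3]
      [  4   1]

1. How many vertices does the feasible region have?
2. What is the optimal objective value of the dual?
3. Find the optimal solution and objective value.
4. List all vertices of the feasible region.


1. 4
2. 45
3. x1 = 0, x2 = 9, z = 45
4. (0, 0), (4, 0), (1, 9), (0, 9)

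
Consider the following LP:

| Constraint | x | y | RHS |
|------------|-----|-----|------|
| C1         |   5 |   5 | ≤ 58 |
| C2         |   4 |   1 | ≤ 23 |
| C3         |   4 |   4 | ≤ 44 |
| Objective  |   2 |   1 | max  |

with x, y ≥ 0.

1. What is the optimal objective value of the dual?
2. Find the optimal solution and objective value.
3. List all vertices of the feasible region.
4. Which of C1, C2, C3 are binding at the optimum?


1. 15
2. x = 4, y = 7, z = 15
3. (0, 0), (5.75, 0), (4, 7), (0, 11)
4. C2, C3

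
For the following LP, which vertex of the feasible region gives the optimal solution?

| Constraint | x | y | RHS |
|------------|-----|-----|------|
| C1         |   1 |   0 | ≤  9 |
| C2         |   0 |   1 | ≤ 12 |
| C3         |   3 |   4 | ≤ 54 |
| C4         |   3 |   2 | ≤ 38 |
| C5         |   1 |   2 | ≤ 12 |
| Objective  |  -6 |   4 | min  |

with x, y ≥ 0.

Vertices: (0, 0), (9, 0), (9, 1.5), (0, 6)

Evaluate the objective at each vertex of the feasible region:
  z(0, 0) = 0
  z(9, 0) = -54  ←
  z(9, 1.5) = -48
  z(0, 6) = 24
The minimum is at x = 9, y = 0.

(9, 0)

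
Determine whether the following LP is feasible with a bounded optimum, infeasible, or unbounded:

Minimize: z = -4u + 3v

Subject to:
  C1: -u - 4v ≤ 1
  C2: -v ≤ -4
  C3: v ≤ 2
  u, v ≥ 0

Infeasible (no feasible solution exists)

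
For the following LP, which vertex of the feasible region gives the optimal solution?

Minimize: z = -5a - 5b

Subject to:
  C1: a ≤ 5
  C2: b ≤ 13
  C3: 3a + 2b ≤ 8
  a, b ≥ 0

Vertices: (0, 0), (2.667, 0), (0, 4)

Evaluate the objective at each vertex of the feasible region:
  z(0, 0) = 0
  z(2.667, 0) = -13.33
  z(0, 4) = -20  ←
The minimum is at a = 0, b = 4.

(0, 4)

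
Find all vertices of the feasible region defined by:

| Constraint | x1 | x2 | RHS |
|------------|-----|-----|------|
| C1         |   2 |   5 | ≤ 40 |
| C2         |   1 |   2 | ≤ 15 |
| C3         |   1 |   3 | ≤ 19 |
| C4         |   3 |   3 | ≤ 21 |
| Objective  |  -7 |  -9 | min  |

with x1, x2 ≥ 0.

(0, 0), (7, 0), (1, 6), (0, 6.333)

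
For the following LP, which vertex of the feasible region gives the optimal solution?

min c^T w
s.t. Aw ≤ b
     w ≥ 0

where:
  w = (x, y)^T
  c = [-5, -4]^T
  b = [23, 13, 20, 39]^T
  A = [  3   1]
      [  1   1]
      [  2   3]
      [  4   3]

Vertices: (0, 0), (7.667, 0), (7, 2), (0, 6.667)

Evaluate the objective at each vertex of the feasible region:
  z(0, 0) = 0
  z(7.667, 0) = -38.33
  z(7, 2) = -43  ←
  z(0, 6.667) = -26.67
The minimum is at x = 7, y = 2.

(7, 2)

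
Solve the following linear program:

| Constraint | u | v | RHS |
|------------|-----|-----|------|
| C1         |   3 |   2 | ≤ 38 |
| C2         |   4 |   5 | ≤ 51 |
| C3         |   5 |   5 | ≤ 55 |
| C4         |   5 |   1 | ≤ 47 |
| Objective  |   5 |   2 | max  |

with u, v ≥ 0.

Evaluate the objective at each vertex of the feasible region:
  z(0, 0) = 0
  z(9.4, 0) = 47
  z(9, 2) = 49  ←
  z(4, 7) = 34
  z(0, 10.2) = 20.4
The maximum is at u = 9, v = 2.

u = 9, v = 2, z = 49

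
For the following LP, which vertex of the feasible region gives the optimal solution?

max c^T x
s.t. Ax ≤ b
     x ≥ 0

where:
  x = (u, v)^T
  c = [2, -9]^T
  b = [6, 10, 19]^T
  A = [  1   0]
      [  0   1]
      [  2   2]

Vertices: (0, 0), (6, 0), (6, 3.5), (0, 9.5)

Evaluate the objective at each vertex of the feasible region:
  z(0, 0) = 0
  z(6, 0) = 12  ←
  z(6, 3.5) = -19.5
  z(0, 9.5) = -85.5
The maximum is at u = 6, v = 0.

(6, 0)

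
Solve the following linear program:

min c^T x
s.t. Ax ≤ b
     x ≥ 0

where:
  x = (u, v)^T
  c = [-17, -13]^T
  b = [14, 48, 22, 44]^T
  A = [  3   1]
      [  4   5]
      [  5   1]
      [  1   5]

Evaluate the objective at each vertex of the feasible region:
  z(0, 0) = 0
  z(4.4, 0) = -74.8
  z(4, 2) = -94
  z(2, 8) = -138  ←
  z(1.333, 8.533) = -133.6
  z(0, 8.8) = -114.4
The minimum is at u = 2, v = 8.

u = 2, v = 8, z = -138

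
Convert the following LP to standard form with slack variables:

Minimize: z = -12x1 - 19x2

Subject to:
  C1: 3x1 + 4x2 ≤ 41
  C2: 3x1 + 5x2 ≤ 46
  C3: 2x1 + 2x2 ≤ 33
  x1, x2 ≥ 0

min z = -12x1 - 19x2

s.t.
  3x1 + 4x2 + s1 = 41
  3x1 + 5x2 + s2 = 46
  2x1 + 2x2 + s3 = 33
  x1, x2, s1, s2, s3 ≥ 0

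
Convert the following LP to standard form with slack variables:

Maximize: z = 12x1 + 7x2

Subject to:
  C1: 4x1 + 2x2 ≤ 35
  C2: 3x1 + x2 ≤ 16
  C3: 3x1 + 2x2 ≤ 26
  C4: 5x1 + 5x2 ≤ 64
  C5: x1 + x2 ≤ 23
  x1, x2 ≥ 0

max z = 12x1 + 7x2

s.t.
  4x1 + 2x2 + s1 = 35
  3x1 + x2 + s2 = 16
  3x1 + 2x2 + s3 = 26
  5x1 + 5x2 + s4 = 64
  x1 + x2 + s5 = 23
  x1, x2, s1, s2, s3, s4, s5 ≥ 0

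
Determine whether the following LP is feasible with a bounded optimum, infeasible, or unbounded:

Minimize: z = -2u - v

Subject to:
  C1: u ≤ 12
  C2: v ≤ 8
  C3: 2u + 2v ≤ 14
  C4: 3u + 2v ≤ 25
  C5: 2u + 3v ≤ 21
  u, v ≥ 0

Feasible with a bounded optimal solution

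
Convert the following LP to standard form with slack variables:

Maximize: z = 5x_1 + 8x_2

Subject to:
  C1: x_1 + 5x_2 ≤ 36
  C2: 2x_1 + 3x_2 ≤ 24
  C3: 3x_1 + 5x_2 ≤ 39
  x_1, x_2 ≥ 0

max z = 5x_1 + 8x_2

s.t.
  x_1 + 5x_2 + s1 = 36
  2x_1 + 3x_2 + s2 = 24
  3x_1 + 5x_2 + s3 = 39
  x_1, x_2, s1, s2, s3 ≥ 0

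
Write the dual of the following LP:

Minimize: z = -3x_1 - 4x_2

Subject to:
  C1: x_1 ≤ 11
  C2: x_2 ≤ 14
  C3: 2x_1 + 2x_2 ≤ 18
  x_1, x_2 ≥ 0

Primal min cᵀx s.t. Ax ≤ b, x ≥ 0  →  Dual max −bᵀy s.t. Aᵀy ≥ −c, y ≥ 0.

Maximize: z = -11y1 - 14y2 - 18y3

Subject to:
  y1 + 2y3 ≥ 3
  y2 + 2y3 ≥ 4
  y1, y2, y3 ≥ 0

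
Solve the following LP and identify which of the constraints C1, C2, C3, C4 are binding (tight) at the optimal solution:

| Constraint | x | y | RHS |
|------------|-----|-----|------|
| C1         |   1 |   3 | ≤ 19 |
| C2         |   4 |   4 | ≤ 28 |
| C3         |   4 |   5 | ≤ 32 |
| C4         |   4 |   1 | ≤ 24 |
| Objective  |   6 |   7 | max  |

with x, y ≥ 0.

At x = 3, y = 4, compute slack b - a·x for each constraint:
  C1: 19 − 15 = 4  (slack)
  C2: 28 − 28 = 0  (binding)
  C3: 32 − 32 = 0  (binding)
  C4: 24 − 16 = 8  (slack)

Optimal: x = 3, y = 4
Binding: C2, C3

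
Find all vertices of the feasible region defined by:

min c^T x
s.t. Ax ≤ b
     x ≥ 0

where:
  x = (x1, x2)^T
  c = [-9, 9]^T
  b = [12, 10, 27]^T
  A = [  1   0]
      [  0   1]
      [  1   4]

(0, 0), (12, 0), (12, 3.75), (0, 6.75)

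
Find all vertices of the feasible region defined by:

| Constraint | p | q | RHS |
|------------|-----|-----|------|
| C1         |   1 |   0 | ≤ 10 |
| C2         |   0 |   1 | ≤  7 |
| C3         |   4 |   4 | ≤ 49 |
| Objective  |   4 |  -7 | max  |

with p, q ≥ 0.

(0, 0), (10, 0), (10, 2.25), (5.25, 7), (0, 7)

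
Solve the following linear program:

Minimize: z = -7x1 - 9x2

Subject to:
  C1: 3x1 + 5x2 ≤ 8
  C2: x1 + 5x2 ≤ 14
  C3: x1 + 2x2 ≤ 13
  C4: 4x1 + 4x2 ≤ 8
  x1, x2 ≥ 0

Evaluate the objective at each vertex of the feasible region:
  z(0, 0) = 0
  z(2, 0) = -14
  z(1, 1) = -16  ←
  z(0, 1.6) = -14.4
The minimum is at x1 = 1, x2 = 1.

x1 = 1, x2 = 1, z = -16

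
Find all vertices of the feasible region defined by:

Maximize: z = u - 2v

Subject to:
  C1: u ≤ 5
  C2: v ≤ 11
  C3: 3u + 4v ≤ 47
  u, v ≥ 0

(0, 0), (5, 0), (5, 8), (1, 11), (0, 11)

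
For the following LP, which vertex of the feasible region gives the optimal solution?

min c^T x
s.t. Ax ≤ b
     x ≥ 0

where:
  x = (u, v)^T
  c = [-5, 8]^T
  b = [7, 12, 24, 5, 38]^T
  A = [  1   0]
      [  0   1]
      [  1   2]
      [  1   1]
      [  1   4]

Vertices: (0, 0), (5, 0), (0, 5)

Evaluate the objective at each vertex of the feasible region:
  z(0, 0) = 0
  z(5, 0) = -25  ←
  z(0, 5) = 40
The minimum is at u = 5, v = 0.

(5, 0)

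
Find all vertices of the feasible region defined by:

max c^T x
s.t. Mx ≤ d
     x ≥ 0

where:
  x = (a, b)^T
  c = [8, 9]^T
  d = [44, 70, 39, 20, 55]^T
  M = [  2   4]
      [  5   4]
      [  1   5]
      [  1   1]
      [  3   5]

(0, 0), (14, 0), (10, 5), (8, 6.2), (0, 7.8)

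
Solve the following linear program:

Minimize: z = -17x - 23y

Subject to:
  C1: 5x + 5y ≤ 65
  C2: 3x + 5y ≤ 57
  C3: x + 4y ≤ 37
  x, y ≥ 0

Evaluate the objective at each vertex of the feasible region:
  z(0, 0) = 0
  z(13, 0) = -221
  z(5, 8) = -269  ←
  z(0, 9.25) = -212.8
The minimum is at x = 5, y = 8.

x = 5, y = 8, z = -269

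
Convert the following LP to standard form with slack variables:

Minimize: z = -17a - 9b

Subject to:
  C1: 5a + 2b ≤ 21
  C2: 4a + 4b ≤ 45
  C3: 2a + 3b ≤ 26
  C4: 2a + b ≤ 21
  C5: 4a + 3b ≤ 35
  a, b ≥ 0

min z = -17a - 9b

s.t.
  5a + 2b + s1 = 21
  4a + 4b + s2 = 45
  2a + 3b + s3 = 26
  2a + b + s4 = 21
  4a + 3b + s5 = 35
  a, b, s1, s2, s3, s4, s5 ≥ 0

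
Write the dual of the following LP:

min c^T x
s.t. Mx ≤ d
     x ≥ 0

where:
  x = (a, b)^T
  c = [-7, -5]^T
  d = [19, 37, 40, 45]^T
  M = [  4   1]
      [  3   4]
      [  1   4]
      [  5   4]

Primal min cᵀx s.t. Ax ≤ b, x ≥ 0  →  Dual max −bᵀy s.t. Aᵀy ≥ −c, y ≥ 0.

Maximize: z = -19y1 - 37y2 - 40y3 - 45y4

Subject to:
  4y1 + 3y2 + y3 + 5y4 ≥ 7
  y1 + 4y2 + 4y3 + 4y4 ≥ 5
  y1, y2, y3, y4 ≥ 0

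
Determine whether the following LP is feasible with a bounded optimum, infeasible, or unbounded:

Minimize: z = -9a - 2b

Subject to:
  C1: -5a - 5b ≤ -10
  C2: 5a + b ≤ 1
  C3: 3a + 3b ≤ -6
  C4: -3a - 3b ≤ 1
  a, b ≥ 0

Infeasible (no feasible solution exists)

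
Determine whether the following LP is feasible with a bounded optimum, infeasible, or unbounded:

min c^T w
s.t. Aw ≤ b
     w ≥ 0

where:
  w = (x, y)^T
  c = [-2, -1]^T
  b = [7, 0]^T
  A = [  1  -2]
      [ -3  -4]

Unbounded (objective can decrease without bound)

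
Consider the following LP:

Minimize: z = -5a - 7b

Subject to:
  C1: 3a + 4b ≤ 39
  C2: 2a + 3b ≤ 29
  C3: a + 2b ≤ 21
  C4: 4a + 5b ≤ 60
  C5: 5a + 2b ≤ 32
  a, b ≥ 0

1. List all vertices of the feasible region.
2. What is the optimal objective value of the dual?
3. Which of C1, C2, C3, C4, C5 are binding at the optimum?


1. (0, 0), (6.4, 0), (3.571, 7.071), (1, 9), (0, 9.667)
2. -68
3. C1, C2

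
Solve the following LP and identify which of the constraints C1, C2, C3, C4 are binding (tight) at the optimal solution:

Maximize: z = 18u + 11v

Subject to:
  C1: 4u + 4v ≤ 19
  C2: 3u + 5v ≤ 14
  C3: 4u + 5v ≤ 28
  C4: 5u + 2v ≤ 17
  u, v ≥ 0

At u = 3, v = 1, compute slack b - a·x for each constraint:
  C1: 19 − 16 = 3  (slack)
  C2: 14 − 14 = 0  (binding)
  C3: 28 − 17 = 11  (slack)
  C4: 17 − 17 = 0  (binding)

Optimal: u = 3, v = 1
Binding: C2, C4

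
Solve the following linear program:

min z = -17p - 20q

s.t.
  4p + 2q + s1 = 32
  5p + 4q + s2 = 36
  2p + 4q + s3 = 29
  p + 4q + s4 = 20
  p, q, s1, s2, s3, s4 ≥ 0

Evaluate the objective at each vertex of the feasible region:
  z(0, 0) = 0
  z(7.2, 0) = -122.4
  z(4, 4) = -148  ←
  z(0, 5) = -100
The minimum is at p = 4, q = 4.

p = 4, q = 4, z = -148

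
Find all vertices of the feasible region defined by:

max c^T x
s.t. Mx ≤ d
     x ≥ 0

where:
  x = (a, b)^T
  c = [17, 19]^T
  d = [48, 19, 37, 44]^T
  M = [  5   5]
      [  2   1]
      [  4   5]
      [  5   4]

(0, 0), (8.8, 0), (8, 1), (0, 7.4)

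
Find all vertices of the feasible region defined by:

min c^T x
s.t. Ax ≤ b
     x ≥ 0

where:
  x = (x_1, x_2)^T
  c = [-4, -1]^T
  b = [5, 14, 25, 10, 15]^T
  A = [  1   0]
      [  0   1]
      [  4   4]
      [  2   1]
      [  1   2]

(0, 0), (5, 0), (3.75, 2.5), (0, 6.25)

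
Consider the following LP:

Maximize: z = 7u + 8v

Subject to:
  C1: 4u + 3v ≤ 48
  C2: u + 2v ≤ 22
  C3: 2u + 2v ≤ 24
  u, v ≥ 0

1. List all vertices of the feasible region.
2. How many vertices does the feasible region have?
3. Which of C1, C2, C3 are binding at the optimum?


1. (0, 0), (12, 0), (2, 10), (0, 11)
2. 4
3. C2, C3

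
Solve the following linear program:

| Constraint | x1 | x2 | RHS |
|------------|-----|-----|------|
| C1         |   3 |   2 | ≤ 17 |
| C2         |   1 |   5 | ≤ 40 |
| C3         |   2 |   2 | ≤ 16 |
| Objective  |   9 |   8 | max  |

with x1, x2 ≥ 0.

Evaluate the objective at each vertex of the feasible region:
  z(0, 0) = 0
  z(5.667, 0) = 51
  z(1, 7) = 65  ←
  z(0, 8) = 64
The maximum is at x1 = 1, x2 = 7.

x1 = 1, x2 = 7, z = 65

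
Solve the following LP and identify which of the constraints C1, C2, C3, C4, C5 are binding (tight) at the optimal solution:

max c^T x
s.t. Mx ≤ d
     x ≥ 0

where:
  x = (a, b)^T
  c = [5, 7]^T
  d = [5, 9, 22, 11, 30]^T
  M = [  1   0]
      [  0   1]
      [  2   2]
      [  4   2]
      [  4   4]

At a = 0, b = 5.5, compute slack b - a·x for each constraint:
  C1: 5 − 0 = 5  (slack)
  C2: 9 − 5.5 = 3.5  (slack)
  C3: 22 − 11 = 11  (slack)
  C4: 11 − 11 = 0  (binding)
  C5: 30 − 22 = 8  (slack)

Optimal: a = 0, b = 5.5
Binding: C4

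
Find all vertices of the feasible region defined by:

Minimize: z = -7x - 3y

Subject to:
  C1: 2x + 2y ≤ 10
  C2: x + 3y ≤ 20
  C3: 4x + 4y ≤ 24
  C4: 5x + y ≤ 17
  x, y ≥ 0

(0, 0), (3.4, 0), (3, 2), (0, 5)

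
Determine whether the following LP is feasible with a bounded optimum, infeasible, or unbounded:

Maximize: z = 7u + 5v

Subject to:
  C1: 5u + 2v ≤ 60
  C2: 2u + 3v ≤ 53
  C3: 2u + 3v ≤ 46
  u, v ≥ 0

Feasible with a bounded optimal solution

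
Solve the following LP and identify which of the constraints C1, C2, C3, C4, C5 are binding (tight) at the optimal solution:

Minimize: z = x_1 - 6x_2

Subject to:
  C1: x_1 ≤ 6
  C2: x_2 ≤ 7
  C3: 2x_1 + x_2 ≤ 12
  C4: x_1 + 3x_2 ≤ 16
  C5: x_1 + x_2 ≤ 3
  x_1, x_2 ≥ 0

At x_1 = 0, x_2 = 3, compute slack b - a·x for each constraint:
  C1: 6 − 0 = 6  (slack)
  C2: 7 − 3 = 4  (slack)
  C3: 12 − 3 = 9  (slack)
  C4: 16 − 9 = 7  (slack)
  C5: 3 − 3 = 0  (binding)

Optimal: x_1 = 0, x_2 = 3
Binding: C5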